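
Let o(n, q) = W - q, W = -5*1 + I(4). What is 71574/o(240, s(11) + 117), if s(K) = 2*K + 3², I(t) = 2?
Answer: -474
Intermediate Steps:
s(K) = 9 + 2*K (s(K) = 2*K + 9 = 9 + 2*K)
W = -3 (W = -5*1 + 2 = -5 + 2 = -3)
o(n, q) = -3 - q
71574/o(240, s(11) + 117) = 71574/(-3 - ((9 + 2*11) + 117)) = 71574/(-3 - ((9 + 22) + 117)) = 71574/(-3 - (31 + 117)) = 71574/(-3 - 1*148) = 71574/(-3 - 148) = 71574/(-151) = 71574*(-1/151) = -474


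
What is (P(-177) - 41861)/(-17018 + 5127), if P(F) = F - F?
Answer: 41861/11891 ≈ 3.5204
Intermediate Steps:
P(F) = 0
(P(-177) - 41861)/(-17018 + 5127) = (0 - 41861)/(-17018 + 5127) = -41861/(-11891) = -41861*(-1/11891) = 41861/11891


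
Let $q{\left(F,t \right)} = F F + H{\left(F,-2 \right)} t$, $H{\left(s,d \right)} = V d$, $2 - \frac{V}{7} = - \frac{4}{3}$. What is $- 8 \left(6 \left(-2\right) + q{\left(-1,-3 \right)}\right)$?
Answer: $-1032$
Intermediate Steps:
$V = \frac{70}{3}$ ($V = 14 - 7 \left(- \frac{4}{3}\right) = 14 - 7 \left(\left(-4\right) \frac{1}{3}\right) = 14 - - \frac{28}{3} = 14 + \frac{28}{3} = \frac{70}{3} \approx 23.333$)
$H{\left(s,d \right)} = \frac{70 d}{3}$
$q{\left(F,t \right)} = F^{2} - \frac{140 t}{3}$ ($q{\left(F,t \right)} = F F + \frac{70}{3} \left(-2\right) t = F^{2} - \frac{140 t}{3}$)
$- 8 \left(6 \left(-2\right) + q{\left(-1,-3 \right)}\right) = - 8 \left(6 \left(-2\right) + \left(\left(-1\right)^{2} - -140\right)\right) = - 8 \left(-12 + \left(1 + 140\right)\right) = - 8 \left(-12 + 141\right) = \left(-8\right) 129 = -1032$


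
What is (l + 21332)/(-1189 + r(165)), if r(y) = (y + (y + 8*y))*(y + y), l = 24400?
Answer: 45732/543311 ≈ 0.084173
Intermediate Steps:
r(y) = 20*y² (r(y) = (y + 9*y)*(2*y) = (10*y)*(2*y) = 20*y²)
(l + 21332)/(-1189 + r(165)) = (24400 + 21332)/(-1189 + 20*165²) = 45732/(-1189 + 20*27225) = 45732/(-1189 + 544500) = 45732/543311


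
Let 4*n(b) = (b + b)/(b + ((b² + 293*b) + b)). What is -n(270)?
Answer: -1/1130 ≈ -0.00088496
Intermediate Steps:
n(b) = b/(2*(b² + 295*b)) (n(b) = ((b + b)/(b + ((b² + 293*b) + b)))/4 = ((2*b)/(b + (b² + 294*b)))/4 = ((2*b)/(b² + 295*b))/4 = (2*b/(b² + 295*b))/4 = b/(2*(b² + 295*b)))
-n(270) = -1/(2*(295 + 270)) = -1/(2*565) = -1*1/1130 = -1/1130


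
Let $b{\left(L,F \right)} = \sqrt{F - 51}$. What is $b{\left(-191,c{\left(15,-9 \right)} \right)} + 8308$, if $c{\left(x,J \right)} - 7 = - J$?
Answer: $8308 + i \sqrt{35} \approx 8308.0 + 5.9161 i$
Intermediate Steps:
$c{\left(x,J \right)} = 7 - J$
$b{\left(L,F \right)} = \sqrt{-51 + F}$
$b{\left(-191,c{\left(15,-9 \right)} \right)} + 8308 = \sqrt{-51 + \left(7 - -9\right)} + 8308 = \sqrt{-51 + \left(7 + 9\right)} + 8308 = \sqrt{-51 + 16} + 8308 = \sqrt{-35} + 8308 = i \sqrt{35} + 8308 = 8308 + i \sqrt{35}$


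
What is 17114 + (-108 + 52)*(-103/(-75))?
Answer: 1277782/75 ≈ 17037.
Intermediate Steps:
17114 + (-108 + 52)*(-103/(-75)) = 17114 - (-5768)*(-1)/75 = 17114 - 56*103/75 = 17114 - 5768/75 = 1277782/75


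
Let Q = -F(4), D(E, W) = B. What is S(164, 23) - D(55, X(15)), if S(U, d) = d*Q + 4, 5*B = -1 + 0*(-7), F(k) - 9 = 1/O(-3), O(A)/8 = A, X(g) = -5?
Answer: -24221/120 ≈ -201.84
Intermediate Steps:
O(A) = 8*A
F(k) = 215/24 (F(k) = 9 + 1/(8*(-3)) = 9 + 1/(-24) = 9 - 1/24 = 215/24)
B = -⅕ (B = (-1 + 0*(-7))/5 = (-1 + 0)/5 = (⅕)*(-1) = -⅕ ≈ -0.20000)
D(E, W) = -⅕
Q = -215/24 (Q = -1*215/24 = -215/24 ≈ -8.9583)
S(U, d) = 4 - 215*d/24 (S(U, d) = d*(-215/24) + 4 = -215*d/24 + 4 = 4 - 215*d/24)
S(164, 23) - D(55, X(15)) = (4 - 215/24*23) - 1*(-⅕) = (4 - 4945/24) + ⅕ = -4849/24 + ⅕ = -24221/120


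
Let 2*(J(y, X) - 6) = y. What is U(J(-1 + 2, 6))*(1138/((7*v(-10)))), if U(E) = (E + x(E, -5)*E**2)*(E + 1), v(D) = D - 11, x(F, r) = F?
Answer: -6398405/392 ≈ -16322.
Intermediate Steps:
J(y, X) = 6 + y/2
v(D) = -11 + D
U(E) = (1 + E)*(E + E**3) (U(E) = (E + E*E**2)*(E + 1) = (E + E**3)*(1 + E) = (1 + E)*(E + E**3))
U(J(-1 + 2, 6))*(1138/((7*v(-10)))) = ((6 + (-1 + 2)/2)*(1 + (6 + (-1 + 2)/2) + (6 + (-1 + 2)/2)**2 + (6 + (-1 + 2)/2)**3))*(1138/((7*(-11 - 10)))) = ((6 + (1/2)*1)*(1 + (6 + (1/2)*1) + (6 + (1/2)*1)**2 + (6 + (1/2)*1)**3))*(1138/((7*(-21)))) = ((6 + 1/2)*(1 + (6 + 1/2) + (6 + 1/2)**2 + (6 + 1/2)**3))*(1138/(-147)) = (13*(1 + 13/2 + (13/2)**2 + (13/2)**3)/2)*(1138*(-1/147)) = (13*(1 + 13/2 + 169/4 + 2197/8)/2)*(-1138/147) = ((13/2)*(2595/8))*(-1138/147) = (33735/16)*(-1138/147) = -6398405/392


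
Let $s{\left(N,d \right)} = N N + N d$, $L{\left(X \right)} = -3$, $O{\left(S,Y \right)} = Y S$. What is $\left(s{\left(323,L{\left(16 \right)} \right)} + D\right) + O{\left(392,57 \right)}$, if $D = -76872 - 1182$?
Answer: $47650$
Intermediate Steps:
$O{\left(S,Y \right)} = S Y$
$D = -78054$
$s{\left(N,d \right)} = N^{2} + N d$
$\left(s{\left(323,L{\left(16 \right)} \right)} + D\right) + O{\left(392,57 \right)} = \left(323 \left(323 - 3\right) - 78054\right) + 392 \cdot 57 = \left(323 \cdot 320 - 78054\right) + 22344 = \left(103360 - 78054\right) + 22344 = 25306 + 22344 = 47650$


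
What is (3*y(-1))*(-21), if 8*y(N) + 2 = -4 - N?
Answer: 315/8 ≈ 39.375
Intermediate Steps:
y(N) = -¾ - N/8 (y(N) = -¼ + (-4 - N)/8 = -¼ + (-½ - N/8) = -¾ - N/8)
(3*y(-1))*(-21) = (3*(-¾ - ⅛*(-1)))*(-21) = (3*(-¾ + ⅛))*(-21) = (3*(-5/8))*(-21) = -15/8*(-21) = 315/8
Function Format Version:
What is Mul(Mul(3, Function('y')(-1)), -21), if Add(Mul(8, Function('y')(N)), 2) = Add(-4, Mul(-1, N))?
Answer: Rational(315, 8) ≈ 39.375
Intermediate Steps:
Function('y')(N) = Add(Rational(-3, 4), Mul(Rational(-1, 8), N)) (Function('y')(N) = Add(Rational(-1, 4), Mul(Rational(1, 8), Add(-4, Mul(-1, N)))) = Add(Rational(-1, 4), Add(Rational(-1, 2), Mul(Rational(-1, 8), N))) = Add(Rational(-3, 4), Mul(Rational(-1, 8), N)))
Mul(Mul(3, Function('y')(-1)), -21) = Mul(Mul(3, Add(Rational(-3, 4), Mul(Rational(-1, 8), -1))), -21) = Mul(Mul(3, Add(Rational(-3, 4), Rational(1, 8))), -21) = Mul(Mul(3, Rational(-5, 8)), -21) = Mul(Rational(-15, 8), -21) = Rational(315, 8)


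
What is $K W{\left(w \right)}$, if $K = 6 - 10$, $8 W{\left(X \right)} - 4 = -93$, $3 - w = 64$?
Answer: $\frac{89}{2} \approx 44.5$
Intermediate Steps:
$w = -61$ ($w = 3 - 64 = -61$)
$W{\left(X \right)} = - \frac{89}{8}$ ($W{\left(X \right)} = \frac{1}{2} + \frac{1}{8} \left(-93\right) = \frac{1}{2} - \frac{93}{8} = - \frac{89}{8}$)
$K = -4$ ($K = 6 - 10 = -4$)
$K W{\left(w \right)} = \left(-4\right) \left(- \frac{89}{8}\right) = \frac{89}{2}$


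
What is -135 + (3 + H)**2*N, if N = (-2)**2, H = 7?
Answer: 265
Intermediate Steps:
N = 4
-135 + (3 + H)**2*N = -135 + (3 + 7)**2*4 = -135 + 10**2*4 = -135 + 100*4 = -135 + 400 = 265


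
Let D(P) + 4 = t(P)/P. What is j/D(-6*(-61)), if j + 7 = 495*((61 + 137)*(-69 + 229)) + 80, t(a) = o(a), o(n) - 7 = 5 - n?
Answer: -956582053/303 ≈ -3.1570e+6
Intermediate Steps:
o(n) = 12 - n (o(n) = 7 + (5 - n) = 12 - n)
t(a) = 12 - a
j = 15681673 (j = -7 + (495*((61 + 137)*(-69 + 229)) + 80) = -7 + (495*(198*160) + 80) = -7 + (495*31680 + 80) = -7 + (15681600 + 80) = -7 + 15681680 = 15681673)
D(P) = -4 + (12 - P)/P
j/D(-6*(-61)) = 15681673/(-5 + 12/((-6*(-61)))) = 15681673/(-5 + 12/366) = 15681673/(-5 + 12*(1/366)) = 15681673/(-5 + 2/61) = 15681673/(-303/61) = 15681673*(-61/303) = -956582053/303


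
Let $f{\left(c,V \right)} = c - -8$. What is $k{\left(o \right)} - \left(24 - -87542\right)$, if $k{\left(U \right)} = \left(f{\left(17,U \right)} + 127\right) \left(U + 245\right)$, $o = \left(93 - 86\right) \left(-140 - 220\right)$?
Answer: $-433366$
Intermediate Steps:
$f{\left(c,V \right)} = 8 + c$ ($f{\left(c,V \right)} = c + 8 = 8 + c$)
$o = -2520$ ($o = 7 \left(-360\right) = -2520$)
$k{\left(U \right)} = 37240 + 152 U$ ($k{\left(U \right)} = \left(\left(8 + 17\right) + 127\right) \left(U + 245\right) = \left(25 + 127\right) \left(245 + U\right) = 152 \left(245 + U\right) = 37240 + 152 U$)
$k{\left(o \right)} - \left(24 - -87542\right) = \left(37240 + 152 \left(-2520\right)\right) - \left(24 - -87542\right) = \left(37240 - 383040\right) - \left(24 + 87542\right) = -345800 - 87566 = -433366$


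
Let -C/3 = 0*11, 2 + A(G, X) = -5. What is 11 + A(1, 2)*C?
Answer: 11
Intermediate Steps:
A(G, X) = -7 (A(G, X) = -2 - 5 = -7)
C = 0 (C = -0*11 = -3*0 = 0)
11 + A(1, 2)*C = 11 - 7*0 = 11 + 0 = 11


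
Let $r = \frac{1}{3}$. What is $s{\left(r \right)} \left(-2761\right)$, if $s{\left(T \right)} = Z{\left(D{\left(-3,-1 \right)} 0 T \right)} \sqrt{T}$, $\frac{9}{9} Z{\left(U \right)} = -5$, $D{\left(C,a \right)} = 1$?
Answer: $\frac{13805 \sqrt{3}}{3} \approx 7970.3$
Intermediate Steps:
$r = \frac{1}{3} \approx 0.33333$
$Z{\left(U \right)} = -5$
$s{\left(T \right)} = - 5 \sqrt{T}$
$s{\left(r \right)} \left(-2761\right) = - \frac{5}{\sqrt{3}} \left(-2761\right) = - 5 \frac{\sqrt{3}}{3} \left(-2761\right) = - \frac{5 \sqrt{3}}{3} \left(-2761\right) = \frac{13805 \sqrt{3}}{3}$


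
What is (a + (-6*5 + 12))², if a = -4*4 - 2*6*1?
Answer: 2116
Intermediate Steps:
a = -28 (a = -16 - 12*1 = -16 - 12 = -28)
(a + (-6*5 + 12))² = (-28 + (-6*5 + 12))² = (-28 + (-30 + 12))² = (-28 - 18)² = (-46)² = 2116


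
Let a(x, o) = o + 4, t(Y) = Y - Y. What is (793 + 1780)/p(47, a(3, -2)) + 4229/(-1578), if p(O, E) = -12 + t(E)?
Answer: -685157/3156 ≈ -217.10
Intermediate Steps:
t(Y) = 0
a(x, o) = 4 + o
p(O, E) = -12 (p(O, E) = -12 + 0 = -12)
(793 + 1780)/p(47, a(3, -2)) + 4229/(-1578) = (793 + 1780)/(-12) + 4229/(-1578) = 2573*(-1/12) + 4229*(-1/1578) = -2573/12 - 4229/1578 = -685157/3156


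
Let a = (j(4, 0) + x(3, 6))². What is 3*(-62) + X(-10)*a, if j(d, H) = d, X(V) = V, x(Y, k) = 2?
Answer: -546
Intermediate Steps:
a = 36 (a = (4 + 2)² = 6² = 36)
3*(-62) + X(-10)*a = 3*(-62) - 10*36 = -186 - 360 = -546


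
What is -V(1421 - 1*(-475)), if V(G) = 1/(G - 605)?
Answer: -1/1291 ≈ -0.00077459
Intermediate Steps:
V(G) = 1/(-605 + G)
-V(1421 - 1*(-475)) = -1/(-605 + (1421 - 1*(-475))) = -1/(-605 + (1421 + 475)) = -1/(-605 + 1896) = -1/1291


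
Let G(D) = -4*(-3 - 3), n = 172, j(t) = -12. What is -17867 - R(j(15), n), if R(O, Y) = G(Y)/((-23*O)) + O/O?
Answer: -410966/23 ≈ -17868.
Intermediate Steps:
G(D) = 24 (G(D) = -4*(-6) = 24)
R(O, Y) = 1 - 24/(23*O) (R(O, Y) = 24/((-23*O)) + O/O = 24*(-1/(23*O)) + 1 = -24/(23*O) + 1 = 1 - 24/(23*O))
-17867 - R(j(15), n) = -17867 - (-24/23 - 12)/(-12) = -17867 - (-1)*(-300)/(12*23) = -17867 - 1*25/23 = -17867 - 25/23 = -410966/23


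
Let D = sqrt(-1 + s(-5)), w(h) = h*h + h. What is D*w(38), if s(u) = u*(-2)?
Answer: 4446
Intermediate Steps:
w(h) = h + h**2 (w(h) = h**2 + h = h + h**2)
s(u) = -2*u
D = 3 (D = sqrt(-1 - 2*(-5)) = sqrt(-1 + 10) = sqrt(9) = 3)
D*w(38) = 3*(38*(1 + 38)) = 3*(38*39) = 3*1482 = 4446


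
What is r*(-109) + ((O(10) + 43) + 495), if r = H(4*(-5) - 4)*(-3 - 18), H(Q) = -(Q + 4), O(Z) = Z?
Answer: 46328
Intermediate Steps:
H(Q) = -4 - Q (H(Q) = -(4 + Q) = -4 - Q)
r = -420 (r = (-4 - (4*(-5) - 4))*(-3 - 18) = (-4 - (-20 - 4))*(-21) = (-4 - 1*(-24))*(-21) = (-4 + 24)*(-21) = 20*(-21) = -420)
r*(-109) + ((O(10) + 43) + 495) = -420*(-109) + ((10 + 43) + 495) = 45780 + (53 + 495) = 45780 + 548 = 46328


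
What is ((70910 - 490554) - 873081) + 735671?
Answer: -557054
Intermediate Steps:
((70910 - 490554) - 873081) + 735671 = (-419644 - 873081) + 735671 = -1292725 + 735671 = -557054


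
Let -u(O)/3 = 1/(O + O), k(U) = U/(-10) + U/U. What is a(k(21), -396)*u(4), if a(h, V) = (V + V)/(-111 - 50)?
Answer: -297/161 ≈ -1.8447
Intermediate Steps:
k(U) = 1 - U/10 (k(U) = U*(-⅒) + 1 = -U/10 + 1 = 1 - U/10)
u(O) = -3/(2*O) (u(O) = -3/(O + O) = -3*1/(2*O) = -3/(2*O))
a(h, V) = -2*V/161 (a(h, V) = (2*V)/(-161) = (2*V)*(-1/161) = -2*V/161)
a(k(21), -396)*u(4) = (-2/161*(-396))*(-3/2/4) = 792*(-3/2*¼)/161 = (792/161)*(-3/8) = -297/161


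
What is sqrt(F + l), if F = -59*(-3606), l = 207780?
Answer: 3*sqrt(46726) ≈ 648.49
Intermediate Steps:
F = 212754
sqrt(F + l) = sqrt(212754 + 207780) = sqrt(420534) = 3*sqrt(46726)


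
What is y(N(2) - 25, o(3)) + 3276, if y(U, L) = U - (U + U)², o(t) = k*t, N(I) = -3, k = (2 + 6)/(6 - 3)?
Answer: 112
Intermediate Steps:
k = 8/3 ≈ 2.6667
o(t) = 8*t/3
y(U, L) = U - 4*U² (y(U, L) = U - (2*U)² = U - 4*U²)
y(N(2) - 25, o(3)) + 3276 = (-3 - 25)*(1 - 4*(-3 - 25)) + 3276 = -28*(1 - 4*(-28)) + 3276 = -28*(1 + 112) + 3276 = -28*113 + 3276 = -3164 + 3276 = 112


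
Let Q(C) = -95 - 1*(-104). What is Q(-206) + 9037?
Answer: 9046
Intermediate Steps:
Q(C) = 9 (Q(C) = -95 + 104 = 9)
Q(-206) + 9037 = 9 + 9037 = 9046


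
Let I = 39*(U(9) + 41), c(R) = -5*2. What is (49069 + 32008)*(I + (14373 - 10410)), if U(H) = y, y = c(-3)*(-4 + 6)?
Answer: 387710214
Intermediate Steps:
c(R) = -10
y = -20 (y = -10*(-4 + 6) = -10*2 = -20)
U(H) = -20
I = 819 (I = 39*(-20 + 41) = 39*21 = 819)
(49069 + 32008)*(I + (14373 - 10410)) = (49069 + 32008)*(819 + (14373 - 10410)) = 81077*(819 + 3963) = 81077*4782 = 387710214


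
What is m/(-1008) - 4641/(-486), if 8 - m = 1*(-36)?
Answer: 21559/2268 ≈ 9.5057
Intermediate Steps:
m = 44 (m = 8 - (-36) = 8 - 1*(-36) = 8 + 36 = 44)
m/(-1008) - 4641/(-486) = 44/(-1008) - 4641/(-486) = 44*(-1/1008) - 4641*(-1/486) = -11/252 + 1547/162 = 21559/2268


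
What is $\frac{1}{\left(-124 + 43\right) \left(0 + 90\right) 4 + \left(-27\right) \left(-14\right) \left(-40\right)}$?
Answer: $- \frac{1}{44280} \approx -2.2584 \cdot 10^{-5}$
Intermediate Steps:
$\frac{1}{\left(-124 + 43\right) \left(0 + 90\right) 4 + \left(-27\right) \left(-14\right) \left(-40\right)} = \frac{1}{\left(-81\right) 90 \cdot 4 + 378 \left(-40\right)} = \frac{1}{\left(-7290\right) 4 - 15120} = \frac{1}{-29160 - 15120} = \frac{1}{-44280} = - \frac{1}{44280}$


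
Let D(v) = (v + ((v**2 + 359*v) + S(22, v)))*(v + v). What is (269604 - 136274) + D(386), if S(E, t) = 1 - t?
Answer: 222138142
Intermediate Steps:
D(v) = 2*v*(1 + v**2 + 359*v) (D(v) = (v + ((v**2 + 359*v) + (1 - v)))*(v + v) = (v + (1 + v**2 + 358*v))*(2*v) = (1 + v**2 + 359*v)*(2*v) = 2*v*(1 + v**2 + 359*v))
(269604 - 136274) + D(386) = (269604 - 136274) + 2*386*(1 + 386**2 + 359*386) = 133330 + 2*386*(1 + 148996 + 138574) = 133330 + 2*386*287571 = 133330 + 222004812 = 222138142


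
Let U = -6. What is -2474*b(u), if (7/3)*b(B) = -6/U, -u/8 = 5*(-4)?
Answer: -7422/7 ≈ -1060.3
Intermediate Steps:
u = 160 (u = -40*(-4) = -8*(-20) = 160)
b(B) = 3/7 (b(B) = 3*(-6/(-6))/7 = 3*(-6*(-1/6))/7 = (3/7)*1 = 3/7)
-2474*b(u) = -2474*3/7 = -7422/7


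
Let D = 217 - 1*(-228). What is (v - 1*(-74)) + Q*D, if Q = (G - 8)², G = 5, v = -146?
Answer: 3933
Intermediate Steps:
D = 445 (D = 217 + 228 = 445)
Q = 9 (Q = (5 - 8)² = (-3)² = 9)
(v - 1*(-74)) + Q*D = (-146 - 1*(-74)) + 9*445 = (-146 + 74) + 4005 = -72 + 4005 = 3933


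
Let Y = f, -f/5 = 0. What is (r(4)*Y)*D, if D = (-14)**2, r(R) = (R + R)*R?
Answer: 0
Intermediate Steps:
f = 0 (f = -5*0 = 0)
Y = 0
r(R) = 2*R**2 (r(R) = (2*R)*R = 2*R**2)
D = 196
(r(4)*Y)*D = ((2*4**2)*0)*196 = ((2*16)*0)*196 = (32*0)*196 = 0*196 = 0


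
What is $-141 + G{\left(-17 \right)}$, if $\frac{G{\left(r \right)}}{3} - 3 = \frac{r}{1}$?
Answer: $-183$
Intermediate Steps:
$G{\left(r \right)} = 9 + 3 r$ ($G{\left(r \right)} = 9 + 3 \frac{r}{1} = 9 + 3 r 1 = 9 + 3 r$)
$-141 + G{\left(-17 \right)} = -141 + \left(9 + 3 \left(-17\right)\right) = -141 + \left(9 - 51\right) = -141 - 42 = -183$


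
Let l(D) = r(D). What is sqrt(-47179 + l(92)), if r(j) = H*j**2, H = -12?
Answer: I*sqrt(148747) ≈ 385.68*I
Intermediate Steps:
r(j) = -12*j**2
l(D) = -12*D**2
sqrt(-47179 + l(92)) = sqrt(-47179 - 12*92**2) = sqrt(-47179 - 12*8464) = sqrt(-47179 - 101568) = sqrt(-148747) = I*sqrt(148747)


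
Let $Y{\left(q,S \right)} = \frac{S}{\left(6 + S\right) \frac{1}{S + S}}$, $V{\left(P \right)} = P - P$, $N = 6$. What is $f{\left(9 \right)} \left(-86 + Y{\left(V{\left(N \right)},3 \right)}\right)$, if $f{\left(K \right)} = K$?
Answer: $-756$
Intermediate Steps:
$V{\left(P \right)} = 0$
$Y{\left(q,S \right)} = \frac{2 S^{2}}{6 + S}$ ($Y{\left(q,S \right)} = \frac{S}{\left(6 + S\right) \frac{1}{2 S}} = \frac{S}{\frac{1}{2} \frac{1}{S} \left(6 + S\right)} = S \frac{2 S}{6 + S} = \frac{2 S^{2}}{6 + S}$)
$f{\left(9 \right)} \left(-86 + Y{\left(V{\left(N \right)},3 \right)}\right) = 9 \left(-86 + \frac{2 \cdot 3^{2}}{6 + 3}\right) = 9 \left(-86 + 2 \cdot 9 \cdot \frac{1}{9}\right) = 9 \left(-86 + 2\right) = 9 \left(-84\right) = -756$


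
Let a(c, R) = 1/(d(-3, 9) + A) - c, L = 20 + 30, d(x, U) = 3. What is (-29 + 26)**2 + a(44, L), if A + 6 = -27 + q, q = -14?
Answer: -1541/44 ≈ -35.023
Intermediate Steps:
A = -47 (A = -6 + (-27 - 14) = -6 - 41 = -47)
L = 50
a(c, R) = -1/44 - c (a(c, R) = 1/(3 - 47) - c = 1/(-44) - c = -1/44 - c)
(-29 + 26)**2 + a(44, L) = (-29 + 26)**2 + (-1/44 - 1*44) = (-3)**2 + (-1/44 - 44) = 9 - 1937/44 = -1541/44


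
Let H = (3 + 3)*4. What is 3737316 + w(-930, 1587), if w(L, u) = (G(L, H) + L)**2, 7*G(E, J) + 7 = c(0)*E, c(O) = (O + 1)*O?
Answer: 4604077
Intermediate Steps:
c(O) = O*(1 + O) (c(O) = (1 + O)*O = O*(1 + O))
H = 24 (H = 6*4 = 24)
G(E, J) = -1 (G(E, J) = -1 + ((0*(1 + 0))*E)/7 = -1 + ((0*1)*E)/7 = -1 + (0*E)/7 = -1 + (1/7)*0 = -1 + 0 = -1)
w(L, u) = (-1 + L)**2
3737316 + w(-930, 1587) = 3737316 + (-1 - 930)**2 = 3737316 + (-931)**2 = 3737316 + 866761 = 4604077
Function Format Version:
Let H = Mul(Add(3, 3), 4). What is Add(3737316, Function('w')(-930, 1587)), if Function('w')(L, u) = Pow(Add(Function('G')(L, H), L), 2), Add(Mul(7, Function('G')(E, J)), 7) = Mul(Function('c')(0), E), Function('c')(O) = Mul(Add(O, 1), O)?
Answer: 4604077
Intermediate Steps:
Function('c')(O) = Mul(O, Add(1, O)) (Function('c')(O) = Mul(Add(1, O), O) = Mul(O, Add(1, O)))
H = 24 (H = Mul(6, 4) = 24)
Function('G')(E, J) = -1 (Function('G')(E, J) = Add(-1, Mul(Rational(1, 7), Mul(Mul(0, Add(1, 0)), E))) = Add(-1, Mul(Rational(1, 7), Mul(Mul(0, 1), E))) = Add(-1, Mul(Rational(1, 7), Mul(0, E))) = Add(-1, Mul(Rational(1, 7), 0)) = Add(-1, 0) = -1)
Function('w')(L, u) = Pow(Add(-1, L), 2)
Add(3737316, Function('w')(-930, 1587)) = Add(3737316, Pow(Add(-1, -930), 2)) = Add(3737316, Pow(-931, 2)) = Add(3737316, 866761) = 4604077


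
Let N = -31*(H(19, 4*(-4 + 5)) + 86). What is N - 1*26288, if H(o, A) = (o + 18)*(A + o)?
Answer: -55335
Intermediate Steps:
H(o, A) = (18 + o)*(A + o)
N = -29047 (N = -31*((19² + 18*(4*(-4 + 5)) + 18*19 + (4*(-4 + 5))*19) + 86) = -31*((361 + 18*(4*1) + 342 + (4*1)*19) + 86) = -31*((361 + 18*4 + 342 + 4*19) + 86) = -31*((361 + 72 + 342 + 76) + 86) = -31*(851 + 86) = -31*937 = -29047)
N - 1*26288 = -29047 - 1*26288 = -29047 - 26288 = -55335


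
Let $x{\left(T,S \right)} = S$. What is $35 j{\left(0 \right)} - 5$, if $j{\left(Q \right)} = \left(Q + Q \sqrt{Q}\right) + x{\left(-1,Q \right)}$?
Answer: $-5$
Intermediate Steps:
$j{\left(Q \right)} = Q^{\frac{3}{2}} + 2 Q$ ($j{\left(Q \right)} = \left(Q + Q \sqrt{Q}\right) + Q = \left(Q + Q^{\frac{3}{2}}\right) + Q = Q^{\frac{3}{2}} + 2 Q$)
$35 j{\left(0 \right)} - 5 = 35 \left(0^{\frac{3}{2}} + 2 \cdot 0\right) - 5 = 35 \left(0 + 0\right) - 5 = 35 \cdot 0 - 5 = 0 - 5 = -5$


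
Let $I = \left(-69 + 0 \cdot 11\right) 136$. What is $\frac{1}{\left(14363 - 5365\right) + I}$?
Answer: $- \frac{1}{386} \approx -0.0025907$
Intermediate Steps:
$I = -9384$ ($I = \left(-69 + 0\right) 136 = \left(-69\right) 136 = -9384$)
$\frac{1}{\left(14363 - 5365\right) + I} = \frac{1}{\left(14363 - 5365\right) - 9384} = \frac{1}{8998 - 9384} = \frac{1}{-386} = - \frac{1}{386}$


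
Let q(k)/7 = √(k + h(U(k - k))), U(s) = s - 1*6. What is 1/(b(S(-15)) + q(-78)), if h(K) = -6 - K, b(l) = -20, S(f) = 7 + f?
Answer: -10/2111 - 7*I*√78/4222 ≈ -0.0047371 - 0.014643*I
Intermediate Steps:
U(s) = -6 + s (U(s) = s - 6 = -6 + s)
q(k) = 7*√k (q(k) = 7*√(k + (-6 - (-6 + (k - k)))) = 7*√(k + (-6 - (-6 + 0))) = 7*√(k + (-6 - 1*(-6))) = 7*√(k + (-6 + 6)) = 7*√(k + 0) = 7*√k)
1/(b(S(-15)) + q(-78)) = 1/(-20 + 7*√(-78)) = 1/(-20 + 7*(I*√78)) = 1/(-20 + 7*I*√78)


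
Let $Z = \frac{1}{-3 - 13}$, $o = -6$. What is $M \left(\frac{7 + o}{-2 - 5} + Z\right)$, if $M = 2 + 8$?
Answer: $- \frac{115}{56} \approx -2.0536$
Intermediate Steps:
$Z = - \frac{1}{16}$ ($Z = \frac{1}{-16} = - \frac{1}{16} \approx -0.0625$)
$M = 10$
$M \left(\frac{7 + o}{-2 - 5} + Z\right) = 10 \left(\frac{7 - 6}{-2 - 5} - \frac{1}{16}\right) = 10 \left(1 \frac{1}{-7} - \frac{1}{16}\right) = 10 \left(1 \left(- \frac{1}{7}\right) - \frac{1}{16}\right) = 10 \left(- \frac{1}{7} - \frac{1}{16}\right) = 10 \left(- \frac{23}{112}\right) = - \frac{115}{56}$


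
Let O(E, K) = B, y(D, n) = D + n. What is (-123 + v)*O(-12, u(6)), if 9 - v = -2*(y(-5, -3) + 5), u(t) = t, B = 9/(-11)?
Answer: 1080/11 ≈ 98.182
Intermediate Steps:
B = -9/11 (B = 9*(-1/11) = -9/11 ≈ -0.81818)
O(E, K) = -9/11
v = 3 (v = 9 - (-2)*((-5 - 3) + 5) = 9 - (-2)*(-8 + 5) = 9 - (-2)*(-3) = 9 - 1*6 = 9 - 6 = 3)
(-123 + v)*O(-12, u(6)) = (-123 + 3)*(-9/11) = -120*(-9/11) = 1080/11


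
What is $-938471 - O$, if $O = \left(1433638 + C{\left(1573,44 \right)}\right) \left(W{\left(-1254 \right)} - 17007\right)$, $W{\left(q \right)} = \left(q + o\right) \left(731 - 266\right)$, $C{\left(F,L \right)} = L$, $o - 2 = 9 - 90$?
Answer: $913042310593$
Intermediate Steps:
$o = -79$ ($o = 2 + \left(9 - 90\right) = 2 - 81 = -79$)
$W{\left(q \right)} = -36735 + 465 q$ ($W{\left(q \right)} = \left(q - 79\right) \left(731 - 266\right) = \left(-79 + q\right) 465 = -36735 + 465 q$)
$O = -913043249064$ ($O = \left(1433638 + 44\right) \left(\left(-36735 + 465 \left(-1254\right)\right) - 17007\right) = 1433682 \left(\left(-36735 - 583110\right) - 17007\right) = 1433682 \left(-619845 - 17007\right) = 1433682 \left(-636852\right) = -913043249064$)
$-938471 - O = -938471 - -913043249064 = -938471 + 913043249064 = 913042310593$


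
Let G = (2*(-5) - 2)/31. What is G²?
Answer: 144/961 ≈ 0.14984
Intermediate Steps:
G = -12/31 (G = (-10 - 2)*(1/31) = -12*1/31 = -12/31 ≈ -0.38710)
G² = (-12/31)² = 144/961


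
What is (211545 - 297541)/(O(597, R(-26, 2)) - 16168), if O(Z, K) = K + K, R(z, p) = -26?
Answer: 21499/4055 ≈ 5.3018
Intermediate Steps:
O(Z, K) = 2*K
(211545 - 297541)/(O(597, R(-26, 2)) - 16168) = (211545 - 297541)/(2*(-26) - 16168) = -85996/(-52 - 16168) = -85996/(-16220) = -85996*(-1/16220) = 21499/4055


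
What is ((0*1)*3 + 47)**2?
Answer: 2209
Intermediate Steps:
((0*1)*3 + 47)**2 = (0*3 + 47)**2 = (0 + 47)**2 = 47**2 = 2209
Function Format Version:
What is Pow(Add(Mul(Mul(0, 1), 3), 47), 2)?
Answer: 2209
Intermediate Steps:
Pow(Add(Mul(Mul(0, 1), 3), 47), 2) = Pow(Add(Mul(0, 3), 47), 2) = Pow(Add(0, 47), 2) = Pow(47, 2) = 2209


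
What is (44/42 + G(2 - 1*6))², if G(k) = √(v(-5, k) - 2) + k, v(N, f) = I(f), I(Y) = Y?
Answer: 1198/441 - 124*I*√6/21 ≈ 2.7166 - 14.464*I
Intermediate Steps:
v(N, f) = f
G(k) = k + √(-2 + k) (G(k) = √(k - 2) + k = √(-2 + k) + k = k + √(-2 + k))
(44/42 + G(2 - 1*6))² = (44/42 + ((2 - 1*6) + √(-2 + (2 - 1*6))))² = (44*(1/42) + ((2 - 6) + √(-2 + (2 - 6))))² = (22/21 + (-4 + √(-2 - 4)))² = (22/21 + (-4 + √(-6)))² = (22/21 + (-4 + I*√6))² = (-62/21 + I*√6)²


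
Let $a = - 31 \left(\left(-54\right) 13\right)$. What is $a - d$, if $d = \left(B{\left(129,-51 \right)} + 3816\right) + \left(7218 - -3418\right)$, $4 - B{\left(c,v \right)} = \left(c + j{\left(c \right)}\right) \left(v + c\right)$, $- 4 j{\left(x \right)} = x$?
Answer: $\frac{29705}{2} \approx 14853.0$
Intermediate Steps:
$j{\left(x \right)} = - \frac{x}{4}$
$B{\left(c,v \right)} = 4 - \frac{3 c \left(c + v\right)}{4}$ ($B{\left(c,v \right)} = 4 - \left(c - \frac{c}{4}\right) \left(v + c\right) = 4 - \frac{3 c}{4} \left(c + v\right) = 4 - \frac{3 c \left(c + v\right)}{4}$)
$a = 21762$ ($a = \left(-31\right) \left(-702\right) = 21762$)
$d = \frac{13819}{2}$ ($d = \left(\left(4 - \frac{3 \cdot 129^{2}}{4} - \frac{387}{4} \left(-51\right)\right) + 3816\right) + \left(7218 - -3418\right) = \left(\left(4 - \frac{49923}{4} + \frac{19737}{4}\right) + 3816\right) + \left(7218 + 3418\right) = \left(\left(4 - \frac{49923}{4} + \frac{19737}{4}\right) + 3816\right) + 10636 = \left(- \frac{15085}{2} + 3816\right) + 10636 = - \frac{7453}{2} + 10636 = \frac{13819}{2} \approx 6909.5$)
$a - d = 21762 - \frac{13819}{2} = \frac{29705}{2}$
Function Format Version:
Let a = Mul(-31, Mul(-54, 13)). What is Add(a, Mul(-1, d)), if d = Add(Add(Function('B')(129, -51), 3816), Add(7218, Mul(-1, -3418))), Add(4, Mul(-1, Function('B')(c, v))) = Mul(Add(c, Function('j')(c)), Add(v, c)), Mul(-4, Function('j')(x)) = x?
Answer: Rational(29705, 2) ≈ 14853.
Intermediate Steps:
Function('j')(x) = Mul(Rational(-1, 4), x)
Function('B')(c, v) = Add(4, Mul(Rational(-3, 4), c, Add(c, v))) (Function('B')(c, v) = Add(4, Mul(-1, Mul(Add(c, Mul(Rational(-1, 4), c)), Add(v, c)))) = Add(4, Mul(-1, Mul(Mul(Rational(3, 4), c), Add(c, v)))) = Add(4, Mul(-1, Mul(Rational(3, 4), c, Add(c, v)))) = Add(4, Mul(Rational(-3, 4), c, Add(c, v))))
a = 21762 (a = Mul(-31, -702) = 21762)
d = Rational(13819, 2) (d = Add(Add(Add(4, Mul(Rational(-3, 4), Pow(129, 2)), Mul(Rational(-3, 4), 129, -51)), 3816), Add(7218, Mul(-1, -3418))) = Add(Add(Add(4, Mul(Rational(-3, 4), 16641), Rational(19737, 4)), 3816), Add(7218, 3418)) = Add(Add(Add(4, Rational(-49923, 4), Rational(19737, 4)), 3816), 10636) = Add(Add(Rational(-15085, 2), 3816), 10636) = Add(Rational(-7453, 2), 10636) = Rational(13819, 2) ≈ 6909.5)
Add(a, Mul(-1, d)) = Add(21762, Mul(-1, Rational(13819, 2))) = Add(21762, Rational(-13819, 2)) = Rational(29705, 2)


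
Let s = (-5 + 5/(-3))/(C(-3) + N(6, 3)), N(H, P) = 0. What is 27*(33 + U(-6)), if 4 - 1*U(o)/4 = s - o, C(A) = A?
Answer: 435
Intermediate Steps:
s = 20/9 (s = (-5 + 5/(-3))/(-3 + 0) = (-5 + 5*(-1/3))/(-3) = (-5 - 5/3)*(-1/3) = -20/3*(-1/3) = 20/9 ≈ 2.2222)
U(o) = 64/9 + 4*o (U(o) = 16 - 4*(20/9 - o) = 16 + (-80/9 + 4*o) = 64/9 + 4*o)
27*(33 + U(-6)) = 27*(33 + (64/9 + 4*(-6))) = 27*(33 + (64/9 - 24)) = 27*(33 - 152/9) = 27*(145/9) = 435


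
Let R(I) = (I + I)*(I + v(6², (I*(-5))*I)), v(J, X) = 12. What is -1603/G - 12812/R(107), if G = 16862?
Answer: -128428971/214703846 ≈ -0.59817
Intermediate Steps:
R(I) = 2*I*(12 + I) (R(I) = (I + I)*(I + 12) = (2*I)*(12 + I) = 2*I*(12 + I))
-1603/G - 12812/R(107) = -1603/16862 - 12812*1/(214*(12 + 107)) = -1603*1/16862 - 12812/(2*107*119) = -1603/16862 - 12812/25466 = -1603/16862 - 12812*1/25466 = -1603/16862 - 6406/12733 = -128428971/214703846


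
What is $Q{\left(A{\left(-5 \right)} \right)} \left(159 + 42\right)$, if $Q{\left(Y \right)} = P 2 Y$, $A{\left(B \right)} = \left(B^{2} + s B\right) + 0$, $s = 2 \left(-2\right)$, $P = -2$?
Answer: $-36180$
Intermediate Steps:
$s = -4$
$A{\left(B \right)} = B^{2} - 4 B$ ($A{\left(B \right)} = \left(B^{2} - 4 B\right) + 0 = B^{2} - 4 B$)
$Q{\left(Y \right)} = - 4 Y$ ($Q{\left(Y \right)} = \left(-2\right) 2 Y = - 4 Y$)
$Q{\left(A{\left(-5 \right)} \right)} \left(159 + 42\right) = - 4 \left(- 5 \left(-4 - 5\right)\right) \left(159 + 42\right) = - 4 \left(\left(-5\right) \left(-9\right)\right) 201 = \left(-4\right) 45 \cdot 201 = \left(-180\right) 201 = -36180$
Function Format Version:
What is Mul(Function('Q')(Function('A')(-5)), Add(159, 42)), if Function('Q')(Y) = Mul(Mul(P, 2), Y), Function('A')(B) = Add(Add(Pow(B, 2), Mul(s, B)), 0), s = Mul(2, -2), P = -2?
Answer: -36180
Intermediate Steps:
s = -4
Function('A')(B) = Add(Pow(B, 2), Mul(-4, B)) (Function('A')(B) = Add(Add(Pow(B, 2), Mul(-4, B)), 0) = Add(Pow(B, 2), Mul(-4, B)))
Function('Q')(Y) = Mul(-4, Y) (Function('Q')(Y) = Mul(Mul(-2, 2), Y) = Mul(-4, Y))
Mul(Function('Q')(Function('A')(-5)), Add(159, 42)) = Mul(Mul(-4, Mul(-5, Add(-4, -5))), Add(159, 42)) = Mul(Mul(-4, Mul(-5, -9)), 201) = Mul(Mul(-4, 45), 201) = Mul(-180, 201) = -36180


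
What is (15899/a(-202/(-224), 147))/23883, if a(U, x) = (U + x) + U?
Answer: 68488/15309003 ≈ 0.0044737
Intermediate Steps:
a(U, x) = x + 2*U
(15899/a(-202/(-224), 147))/23883 = (15899/(147 + 2*(-202/(-224))))/23883 = (15899/(147 + 2*(-202*(-1/224))))*(1/23883) = (15899/(147 + 2*(101/112)))*(1/23883) = (15899/(147 + 101/56))*(1/23883) = (15899/(8333/56))*(1/23883) = (15899*(56/8333))*(1/23883) = (68488/641)*(1/23883) = 68488/15309003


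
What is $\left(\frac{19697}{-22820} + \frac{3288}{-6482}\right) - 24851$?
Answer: $- \frac{262581695811}{10565660} \approx -24852.0$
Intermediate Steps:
$\left(\frac{19697}{-22820} + \frac{3288}{-6482}\right) - 24851 = \left(19697 \left(- \frac{1}{22820}\right) + 3288 \left(- \frac{1}{6482}\right)\right) - 24851 = \left(- \frac{19697}{22820} - \frac{1644}{3241}\right) - 24851 = - \frac{14479151}{10565660} - 24851 = - \frac{262581695811}{10565660}$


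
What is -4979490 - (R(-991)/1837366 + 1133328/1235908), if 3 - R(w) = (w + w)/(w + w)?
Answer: -1413438043923962323/283851917291 ≈ -4.9795e+6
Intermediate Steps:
R(w) = 2 (R(w) = 3 - (w + w)/(w + w) = 3 - 2*w/(2*w) = 3 - 2*w*1/(2*w) = 3 - 1*1 = 3 - 1 = 2)
-4979490 - (R(-991)/1837366 + 1133328/1235908) = -4979490 - (2/1837366 + 1133328/1235908) = -4979490 - (2*(1/1837366) + 1133328*(1/1235908)) = -4979490 - (1/918683 + 283332/308977) = -4979490 - 1*260292600733/283851917291 = -4979490 - 260292600733/283851917291 = -1413438043923962323/283851917291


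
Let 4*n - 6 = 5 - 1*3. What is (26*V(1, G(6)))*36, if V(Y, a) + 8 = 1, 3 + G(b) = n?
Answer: -6552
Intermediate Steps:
n = 2 (n = 3/2 + (5 - 1*3)/4 = 3/2 + (5 - 3)/4 = 3/2 + (¼)*2 = 3/2 + ½ = 2)
G(b) = -1 (G(b) = -3 + 2 = -1)
V(Y, a) = -7 (V(Y, a) = -8 + 1 = -7)
(26*V(1, G(6)))*36 = (26*(-7))*36 = -182*36 = -6552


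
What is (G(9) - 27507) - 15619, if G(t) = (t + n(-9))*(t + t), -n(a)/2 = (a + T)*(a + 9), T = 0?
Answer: -42964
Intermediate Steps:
n(a) = -2*a*(9 + a) (n(a) = -2*(a + 0)*(a + 9) = -2*a*(9 + a))
G(t) = 2*t**2 (G(t) = (t + 2*(-9)*(-9 - 1*(-9)))*(t + t) = (t + 2*(-9)*(-9 + 9))*(2*t) = (t + 2*(-9)*0)*(2*t) = (t + 0)*(2*t) = t*(2*t) = 2*t**2)
(G(9) - 27507) - 15619 = (2*9**2 - 27507) - 15619 = (2*81 - 27507) - 15619 = (162 - 27507) - 15619 = -27345 - 15619 = -42964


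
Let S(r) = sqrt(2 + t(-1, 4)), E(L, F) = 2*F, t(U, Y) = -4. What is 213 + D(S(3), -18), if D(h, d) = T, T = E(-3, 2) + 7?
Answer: 224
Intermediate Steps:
S(r) = I*sqrt(2) (S(r) = sqrt(2 - 4) = sqrt(-2) = I*sqrt(2))
T = 11 (T = 2*2 + 7 = 4 + 7 = 11)
D(h, d) = 11
213 + D(S(3), -18) = 213 + 11 = 224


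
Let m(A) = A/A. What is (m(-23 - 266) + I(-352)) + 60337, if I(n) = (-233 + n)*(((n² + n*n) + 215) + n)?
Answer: -144827197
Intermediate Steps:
I(n) = (-233 + n)*(215 + n + 2*n²) (I(n) = (-233 + n)*(((n² + n²) + 215) + n) = (-233 + n)*((2*n² + 215) + n) = (-233 + n)*((215 + 2*n²) + n) = (-233 + n)*(215 + n + 2*n²))
m(A) = 1
(m(-23 - 266) + I(-352)) + 60337 = (1 + (-50095 - 465*(-352)² - 18*(-352) + 2*(-352)³)) + 60337 = (1 + (-50095 - 465*123904 + 6336 + 2*(-43614208))) + 60337 = (1 + (-50095 - 57615360 + 6336 - 87228416)) + 60337 = (1 - 144887535) + 60337 = -144887534 + 60337 = -144827197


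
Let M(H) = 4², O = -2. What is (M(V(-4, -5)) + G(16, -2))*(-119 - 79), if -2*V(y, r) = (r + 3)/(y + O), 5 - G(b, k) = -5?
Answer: -5148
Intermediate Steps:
G(b, k) = 10 (G(b, k) = 5 - 1*(-5) = 5 + 5 = 10)
V(y, r) = -(3 + r)/(2*(-2 + y)) (V(y, r) = -(r + 3)/(2*(y - 2)) = -(3 + r)/(2*(-2 + y)))
M(H) = 16
(M(V(-4, -5)) + G(16, -2))*(-119 - 79) = (16 + 10)*(-119 - 79) = 26*(-198) = -5148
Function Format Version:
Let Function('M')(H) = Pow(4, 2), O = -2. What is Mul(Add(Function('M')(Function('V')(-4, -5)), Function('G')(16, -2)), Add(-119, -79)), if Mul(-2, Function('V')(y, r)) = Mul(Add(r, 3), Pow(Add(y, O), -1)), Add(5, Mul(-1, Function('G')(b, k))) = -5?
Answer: -5148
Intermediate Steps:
Function('G')(b, k) = 10 (Function('G')(b, k) = Add(5, Mul(-1, -5)) = Add(5, 5) = 10)
Function('V')(y, r) = Mul(Rational(-1, 2), Pow(Add(-2, y), -1), Add(3, r)) (Function('V')(y, r) = Mul(Rational(-1, 2), Mul(Add(r, 3), Pow(Add(y, -2), -1))) = Mul(Rational(-1, 2), Mul(Add(3, r), Pow(Add(-2, y), -1))) = Mul(Rational(-1, 2), Mul(Pow(Add(-2, y), -1), Add(3, r))) = Mul(Rational(-1, 2), Pow(Add(-2, y), -1), Add(3, r)))
Function('M')(H) = 16
Mul(Add(Function('M')(Function('V')(-4, -5)), Function('G')(16, -2)), Add(-119, -79)) = Mul(Add(16, 10), Add(-119, -79)) = Mul(26, -198) = -5148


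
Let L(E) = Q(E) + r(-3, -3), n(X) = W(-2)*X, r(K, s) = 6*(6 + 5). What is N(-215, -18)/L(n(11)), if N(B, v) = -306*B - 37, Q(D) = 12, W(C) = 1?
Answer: 65753/78 ≈ 842.99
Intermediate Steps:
r(K, s) = 66 (r(K, s) = 6*11 = 66)
n(X) = X (n(X) = 1*X = X)
L(E) = 78 (L(E) = 12 + 66 = 78)
N(B, v) = -37 - 306*B
N(-215, -18)/L(n(11)) = (-37 - 306*(-215))/78 = (-37 + 65790)*(1/78) = 65753*(1/78) = 65753/78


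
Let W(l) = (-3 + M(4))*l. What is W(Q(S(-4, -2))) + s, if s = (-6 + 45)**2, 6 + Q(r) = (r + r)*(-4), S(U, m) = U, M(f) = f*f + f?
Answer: 1963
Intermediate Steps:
M(f) = f + f**2 (M(f) = f**2 + f = f + f**2)
Q(r) = -6 - 8*r (Q(r) = -6 + (r + r)*(-4) = -6 + (2*r)*(-4) = -6 - 8*r)
s = 1521 (s = 39**2 = 1521)
W(l) = 17*l (W(l) = (-3 + 4*(1 + 4))*l = (-3 + 4*5)*l = (-3 + 20)*l = 17*l)
W(Q(S(-4, -2))) + s = 17*(-6 - 8*(-4)) + 1521 = 17*(-6 + 32) + 1521 = 17*26 + 1521 = 442 + 1521 = 1963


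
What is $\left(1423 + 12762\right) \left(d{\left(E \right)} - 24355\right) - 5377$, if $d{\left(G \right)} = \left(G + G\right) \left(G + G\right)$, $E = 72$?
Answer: $-51340892$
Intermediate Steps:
$d{\left(G \right)} = 4 G^{2}$ ($d{\left(G \right)} = 2 G 2 G = 4 G^{2}$)
$\left(1423 + 12762\right) \left(d{\left(E \right)} - 24355\right) - 5377 = \left(1423 + 12762\right) \left(4 \cdot 72^{2} - 24355\right) - 5377 = 14185 \left(4 \cdot 5184 - 24355\right) - 5377 = 14185 \left(20736 - 24355\right) - 5377 = 14185 \left(-3619\right) - 5377 = -51335515 - 5377 = -51340892$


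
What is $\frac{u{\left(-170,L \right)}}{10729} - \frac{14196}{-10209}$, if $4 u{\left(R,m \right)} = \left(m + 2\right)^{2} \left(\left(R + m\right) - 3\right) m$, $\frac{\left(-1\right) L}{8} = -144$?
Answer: $\frac{1277758455487324}{36510787} \approx 3.4997 \cdot 10^{7}$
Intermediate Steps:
$L = 1152$ ($L = \left(-8\right) \left(-144\right) = 1152$)
$u{\left(R,m \right)} = \frac{m \left(2 + m\right)^{2} \left(-3 + R + m\right)}{4}$ ($u{\left(R,m \right)} = \frac{\left(m + 2\right)^{2} \left(\left(R + m\right) - 3\right) m}{4} = \frac{\left(2 + m\right)^{2} \left(-3 + R + m\right) m}{4} = \frac{m \left(2 + m\right)^{2} \left(-3 + R + m\right)}{4}$)
$\frac{u{\left(-170,L \right)}}{10729} - \frac{14196}{-10209} = \frac{\frac{1}{4} \cdot 1152 \left(2 + 1152\right)^{2} \left(-3 - 170 + 1152\right)}{10729} - \frac{14196}{-10209} = \frac{1}{4} \cdot 1152 \cdot 1154^{2} \cdot 979 \cdot \frac{1}{10729} - - \frac{4732}{3403} = \frac{1}{4} \cdot 1152 \cdot 1331716 \cdot 979 \cdot \frac{1}{10729} + \frac{4732}{3403} = 375479989632 \cdot \frac{1}{10729} + \frac{4732}{3403} = \frac{375479989632}{10729} + \frac{4732}{3403} = \frac{1277758455487324}{36510787}$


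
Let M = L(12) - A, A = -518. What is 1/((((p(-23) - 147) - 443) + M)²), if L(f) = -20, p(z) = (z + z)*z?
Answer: 1/933156 ≈ 1.0716e-6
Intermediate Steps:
p(z) = 2*z² (p(z) = (2*z)*z = 2*z²)
M = 498 (M = -20 - 1*(-518) = -20 + 518 = 498)
1/((((p(-23) - 147) - 443) + M)²) = 1/((((2*(-23)² - 147) - 443) + 498)²) = 1/((((2*529 - 147) - 443) + 498)²) = 1/((((1058 - 147) - 443) + 498)²) = 1/(((911 - 443) + 498)²) = 1/((468 + 498)²) = 1/(966²) = 1/933156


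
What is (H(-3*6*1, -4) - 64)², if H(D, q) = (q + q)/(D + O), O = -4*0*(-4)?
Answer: 327184/81 ≈ 4039.3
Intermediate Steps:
O = 0 (O = 0*(-4) = 0)
H(D, q) = 2*q/D (H(D, q) = (q + q)/(D + 0) = (2*q)/D = 2*q/D)
(H(-3*6*1, -4) - 64)² = (2*(-4)/(-3*6*1) - 64)² = (2*(-4)/(-18*1) - 64)² = (2*(-4)/(-18) - 64)² = (2*(-4)*(-1/18) - 64)² = (4/9 - 64)² = (-572/9)² = 327184/81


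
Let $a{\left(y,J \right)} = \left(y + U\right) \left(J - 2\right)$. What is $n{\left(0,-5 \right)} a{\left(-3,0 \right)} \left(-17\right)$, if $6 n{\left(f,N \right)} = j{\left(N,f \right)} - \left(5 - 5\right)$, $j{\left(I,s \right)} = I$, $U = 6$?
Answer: $-85$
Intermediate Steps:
$a{\left(y,J \right)} = \left(-2 + J\right) \left(6 + y\right)$ ($a{\left(y,J \right)} = \left(y + 6\right) \left(J - 2\right) = \left(6 + y\right) \left(-2 + J\right) = \left(-2 + J\right) \left(6 + y\right)$)
$n{\left(f,N \right)} = \frac{N}{6}$ ($n{\left(f,N \right)} = \frac{N - \left(5 - 5\right)}{6} = \frac{N - 0}{6} = \frac{N + 0}{6} = \frac{N}{6}$)
$n{\left(0,-5 \right)} a{\left(-3,0 \right)} \left(-17\right) = \frac{1}{6} \left(-5\right) \left(-12 - -6 + 6 \cdot 0 + 0 \left(-3\right)\right) \left(-17\right) = - \frac{5 \left(-12 + 6 + 0 + 0\right)}{6} \left(-17\right) = \left(- \frac{5}{6}\right) \left(-6\right) \left(-17\right) = 5 \left(-17\right) = -85$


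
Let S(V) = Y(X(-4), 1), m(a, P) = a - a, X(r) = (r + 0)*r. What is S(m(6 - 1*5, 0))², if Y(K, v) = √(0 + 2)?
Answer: 2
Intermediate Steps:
X(r) = r² (X(r) = r*r = r²)
m(a, P) = 0
Y(K, v) = √2
S(V) = √2
S(m(6 - 1*5, 0))² = (√2)² = 2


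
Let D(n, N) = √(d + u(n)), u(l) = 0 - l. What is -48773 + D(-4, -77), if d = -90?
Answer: -48773 + I*√86 ≈ -48773.0 + 9.2736*I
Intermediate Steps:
u(l) = -l
D(n, N) = √(-90 - n)
-48773 + D(-4, -77) = -48773 + √(-90 - 1*(-4)) = -48773 + √(-90 + 4) = -48773 + √(-86) = -48773 + I*√86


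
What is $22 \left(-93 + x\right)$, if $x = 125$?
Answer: $704$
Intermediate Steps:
$22 \left(-93 + x\right) = 22 \left(-93 + 125\right) = 22 \cdot 32 = 704$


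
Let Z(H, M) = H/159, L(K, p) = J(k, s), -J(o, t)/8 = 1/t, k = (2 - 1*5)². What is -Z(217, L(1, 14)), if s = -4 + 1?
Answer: -217/159 ≈ -1.3648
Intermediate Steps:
s = -3
k = 9 (k = (2 - 5)² = (-3)² = 9)
J(o, t) = -8/t
L(K, p) = 8/3 (L(K, p) = -8/(-3) = -8*(-⅓) = 8/3)
Z(H, M) = H/159 (Z(H, M) = H*(1/159) = H/159)
-Z(217, L(1, 14)) = -217/159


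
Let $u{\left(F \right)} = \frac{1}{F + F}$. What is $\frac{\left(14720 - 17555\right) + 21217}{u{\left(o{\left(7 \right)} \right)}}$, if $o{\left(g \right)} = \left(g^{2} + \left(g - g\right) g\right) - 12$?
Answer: $1360268$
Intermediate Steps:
$o{\left(g \right)} = -12 + g^{2}$ ($o{\left(g \right)} = \left(g^{2} + 0 g\right) - 12 = \left(g^{2} + 0\right) - 12 = g^{2} - 12 = -12 + g^{2}$)
$u{\left(F \right)} = \frac{1}{2 F}$
$\frac{\left(14720 - 17555\right) + 21217}{u{\left(o{\left(7 \right)} \right)}} = \frac{\left(14720 - 17555\right) + 21217}{\frac{1}{2} \frac{1}{-12 + 7^{2}}} = \frac{-2835 + 21217}{\frac{1}{2} \frac{1}{-12 + 49}} = \frac{18382}{\frac{1}{2} \cdot \frac{1}{37}} = 18382 \frac{1}{\frac{1}{74}} = 18382 \cdot 74 = 1360268$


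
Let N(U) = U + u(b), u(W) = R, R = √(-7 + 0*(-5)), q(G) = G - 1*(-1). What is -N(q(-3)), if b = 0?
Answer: 2 - I*√7 ≈ 2.0 - 2.6458*I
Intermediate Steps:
q(G) = 1 + G (q(G) = G + 1 = 1 + G)
R = I*√7 (R = √(-7 + 0) = √(-7) = I*√7 ≈ 2.6458*I)
u(W) = I*√7
N(U) = U + I*√7
-N(q(-3)) = -((1 - 3) + I*√7) = -(-2 + I*√7) = 2 - I*√7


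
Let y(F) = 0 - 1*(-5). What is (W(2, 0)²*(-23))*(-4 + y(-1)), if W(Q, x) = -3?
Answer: -207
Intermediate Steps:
y(F) = 5 (y(F) = 0 + 5 = 5)
(W(2, 0)²*(-23))*(-4 + y(-1)) = ((-3)²*(-23))*(-4 + 5) = (9*(-23))*1 = -207*1 = -207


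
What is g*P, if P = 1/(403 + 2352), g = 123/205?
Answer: 3/13775 ≈ 0.00021779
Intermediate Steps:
g = ⅗ (g = 123*(1/205) = ⅗ ≈ 0.60000)
P = 1/2755 ≈ 0.00036298
g*P = (⅗)*(1/2755) = 3/13775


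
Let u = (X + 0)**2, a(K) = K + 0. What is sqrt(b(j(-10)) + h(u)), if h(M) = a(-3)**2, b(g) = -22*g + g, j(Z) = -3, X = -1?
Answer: 6*sqrt(2) ≈ 8.4853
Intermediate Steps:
a(K) = K
b(g) = -21*g
u = 1 (u = (-1 + 0)**2 = (-1)**2 = 1)
h(M) = 9 (h(M) = (-3)**2 = 9)
sqrt(b(j(-10)) + h(u)) = sqrt(-21*(-3) + 9) = sqrt(63 + 9) = sqrt(72) = 6*sqrt(2)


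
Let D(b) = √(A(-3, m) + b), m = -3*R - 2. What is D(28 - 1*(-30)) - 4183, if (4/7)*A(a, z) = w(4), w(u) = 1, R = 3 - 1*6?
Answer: -4183 + √239/2 ≈ -4175.3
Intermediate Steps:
R = -3 (R = 3 - 6 = -3)
m = 7 (m = -3*(-3) - 2 = 9 - 2 = 7)
A(a, z) = 7/4 (A(a, z) = (7/4)*1 = 7/4)
D(b) = √(7/4 + b)
D(28 - 1*(-30)) - 4183 = √(7 + 4*(28 - 1*(-30)))/2 - 4183 = √(7 + 4*(28 + 30))/2 - 4183 = √(7 + 4*58)/2 - 4183 = √(7 + 232)/2 - 4183 = √239/2 - 4183 = -4183 + √239/2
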